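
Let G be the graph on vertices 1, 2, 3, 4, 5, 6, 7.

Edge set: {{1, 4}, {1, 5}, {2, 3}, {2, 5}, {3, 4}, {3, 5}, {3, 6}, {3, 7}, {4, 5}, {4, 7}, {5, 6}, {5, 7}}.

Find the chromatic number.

3, 4, 5, 7 are pairwise adjacent (a clique of size 4), so at least 4 colors are needed.
4 colors suffice: color red → {5}; color blue → {1, 3}; color green → {2, 4, 6}; color yellow → {7}. No two adjacent vertices share a color.

4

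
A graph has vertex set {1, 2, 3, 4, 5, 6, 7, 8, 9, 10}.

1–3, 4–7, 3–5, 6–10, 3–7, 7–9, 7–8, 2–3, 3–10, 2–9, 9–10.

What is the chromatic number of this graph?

3 and 5 are adjacent, so at least 2 colors are needed.
2 colors suffice: color a → {3, 4, 6, 8, 9}; color b → {1, 2, 5, 7, 10}. Every edge joins two different colors.

2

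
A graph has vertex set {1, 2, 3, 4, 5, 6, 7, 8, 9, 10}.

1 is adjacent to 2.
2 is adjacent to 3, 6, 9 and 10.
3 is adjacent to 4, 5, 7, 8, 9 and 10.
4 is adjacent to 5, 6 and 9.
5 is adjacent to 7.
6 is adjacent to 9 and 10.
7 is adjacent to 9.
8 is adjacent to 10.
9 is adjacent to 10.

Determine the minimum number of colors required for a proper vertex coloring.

4

2, 6, 9, 10 form a clique, so at least 4 colors are needed.
4 colors suffice: 1=a, 2=d, 3=a, 4=c, 5=b, 6=a, 7=c, 8=b, 9=b, 10=c. No two adjacent vertices share a color.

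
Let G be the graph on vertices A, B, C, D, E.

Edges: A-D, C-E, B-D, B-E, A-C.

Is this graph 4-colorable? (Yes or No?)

The chromatic number is 3. The cycle C-A-D-B-E-C has odd length 5, so it cannot be 2-colored; at least 3 colors are needed.
One proper 3-coloring: A=blue, B=green, C=red, D=red, E=blue.
Since 4 ≥ 3, a proper 4-coloring certainly exists.

Yes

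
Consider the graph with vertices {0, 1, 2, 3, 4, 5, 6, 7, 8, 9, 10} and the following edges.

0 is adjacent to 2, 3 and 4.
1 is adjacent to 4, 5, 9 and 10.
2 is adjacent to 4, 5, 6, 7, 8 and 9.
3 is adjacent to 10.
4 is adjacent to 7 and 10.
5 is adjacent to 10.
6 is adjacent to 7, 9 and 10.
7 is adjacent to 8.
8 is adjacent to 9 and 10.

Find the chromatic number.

3

2, 8, 9 form a triangle, so at least 3 colors are needed.
3 colors suffice: color a → {1, 2, 3}; color b → {0, 7, 9, 10}; color c → {4, 5, 6, 8}. Each edge has distinct colors on its endpoints.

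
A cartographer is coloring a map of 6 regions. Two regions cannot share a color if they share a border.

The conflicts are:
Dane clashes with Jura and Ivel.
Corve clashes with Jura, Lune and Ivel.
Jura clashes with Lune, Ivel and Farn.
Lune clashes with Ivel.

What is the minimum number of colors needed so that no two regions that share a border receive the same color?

4

Corve, Jura, Lune, Ivel all conflict with each other, so at least 4 colors are needed.
4 colors suffice: color 1 → {Jura}; color 2 → {Ivel, Farn}; color 3 → {Dane, Lune}; color 4 → {Corve}. No two conflicting regions share a color.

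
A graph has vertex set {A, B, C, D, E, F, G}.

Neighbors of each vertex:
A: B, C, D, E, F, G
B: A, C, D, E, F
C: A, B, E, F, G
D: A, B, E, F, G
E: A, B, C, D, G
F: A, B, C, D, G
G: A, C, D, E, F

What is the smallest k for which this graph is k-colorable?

4

A, B, C, F form a clique, so at least 4 colors are needed.
One proper 4-coloring: A=1, B=2, C=3, D=3, E=4, F=4, G=2. Every edge joins two different colors.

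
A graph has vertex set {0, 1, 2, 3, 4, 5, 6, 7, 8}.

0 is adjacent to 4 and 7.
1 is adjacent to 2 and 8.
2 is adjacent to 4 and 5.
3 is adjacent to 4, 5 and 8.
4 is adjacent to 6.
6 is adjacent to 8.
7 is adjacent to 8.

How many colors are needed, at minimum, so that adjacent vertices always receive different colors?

3

The cycle 8-3-5-2-1-8 has odd length 5, so it cannot be 2-colored; at least 3 colors are needed.
3 colors suffice: color red → {4, 5, 8}; color blue → {2, 3, 6, 7}; color green → {0, 1}. No two adjacent vertices share a color.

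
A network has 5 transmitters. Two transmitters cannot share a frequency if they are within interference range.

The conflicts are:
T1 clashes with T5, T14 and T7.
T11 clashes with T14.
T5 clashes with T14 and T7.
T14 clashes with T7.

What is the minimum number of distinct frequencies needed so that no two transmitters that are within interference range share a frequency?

4

T1, T5, T14, T7 all conflict with each other, so at least 4 frequencies are needed.
4 frequencies suffice: frequency 1 → {T14}; frequency 2 → {T11, T5}; frequency 3 → {T7}; frequency 4 → {T1}. No two conflicting transmitters share a frequency.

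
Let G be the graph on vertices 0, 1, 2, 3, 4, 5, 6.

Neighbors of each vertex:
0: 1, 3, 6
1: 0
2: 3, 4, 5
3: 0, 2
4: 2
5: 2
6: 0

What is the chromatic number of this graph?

2

2 and 4 are adjacent, so at least 2 colors are needed.
One proper 2-coloring: 0=a, 1=b, 2=a, 3=b, 4=b, 5=b, 6=b. Every edge joins two different colors.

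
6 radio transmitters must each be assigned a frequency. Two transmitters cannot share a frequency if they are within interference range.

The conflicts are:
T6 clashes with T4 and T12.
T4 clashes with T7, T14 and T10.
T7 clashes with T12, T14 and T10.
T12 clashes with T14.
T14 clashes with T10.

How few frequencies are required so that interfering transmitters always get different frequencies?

T4, T7, T14, T10 are mutually in conflict, so at least 4 frequencies are needed.
4 frequencies suffice: frequency 1 → {T6, T14}; frequency 2 → {T7}; frequency 3 → {T4, T12}; frequency 4 → {T10}. Each listed conflict is separated.

4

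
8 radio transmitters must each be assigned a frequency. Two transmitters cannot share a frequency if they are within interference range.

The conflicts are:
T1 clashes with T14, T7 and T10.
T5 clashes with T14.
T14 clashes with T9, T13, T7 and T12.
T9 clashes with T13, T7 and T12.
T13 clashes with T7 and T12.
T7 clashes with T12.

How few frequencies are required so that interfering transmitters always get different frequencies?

5

T14, T9, T13, T7, T12 are mutually in conflict, so at least 5 frequencies are needed.
5 frequencies suffice: frequency 1 → {T14, T10}; frequency 2 → {T5, T7}; frequency 3 → {T1, T12}; frequency 4 → {T13}; frequency 5 → {T9}. Every pair that conflicts lands in different frequencies.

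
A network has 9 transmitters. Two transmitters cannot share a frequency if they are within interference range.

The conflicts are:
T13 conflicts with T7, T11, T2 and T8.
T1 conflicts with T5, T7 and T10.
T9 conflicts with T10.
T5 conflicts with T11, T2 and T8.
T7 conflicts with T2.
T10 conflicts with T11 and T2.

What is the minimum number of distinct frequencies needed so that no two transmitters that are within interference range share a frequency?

3

T13, T7, T2 are mutually in conflict, so at least 3 frequencies are needed.
3 frequencies suffice: frequency 1 → {T1, T9, T11, T2, T8}; frequency 2 → {T13, T5, T10}; frequency 3 → {T7}. No two conflicting transmitters share a frequency.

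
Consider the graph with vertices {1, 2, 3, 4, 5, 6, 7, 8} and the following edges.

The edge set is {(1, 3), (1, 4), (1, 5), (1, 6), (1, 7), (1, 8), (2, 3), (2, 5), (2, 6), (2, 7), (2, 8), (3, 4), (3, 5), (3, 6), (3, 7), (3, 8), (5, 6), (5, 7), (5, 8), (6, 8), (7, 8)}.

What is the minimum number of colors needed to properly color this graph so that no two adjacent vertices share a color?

1, 3, 5, 6, 8 are mutually adjacent (a clique of size 5), so at least 5 colors are needed.
One proper 5-coloring: 1=b, 2=b, 3=a, 4=c, 5=c, 6=e, 7=e, 8=d. Each edge has distinct colors on its endpoints.

5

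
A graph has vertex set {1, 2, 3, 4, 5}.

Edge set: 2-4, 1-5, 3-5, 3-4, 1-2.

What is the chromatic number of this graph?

The cycle 5-3-4-2-1-5 has odd length 5, so it cannot be 2-colored; at least 3 colors are needed.
A valid assignment using 3 colors: 1=a, 2=b, 3=b, 4=a, 5=c. No two adjacent vertices share a color.

3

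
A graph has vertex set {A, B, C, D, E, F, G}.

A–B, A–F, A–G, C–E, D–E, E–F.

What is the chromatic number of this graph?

D and E are adjacent, so at least 2 colors are needed.
One proper 2-coloring: A=1, B=2, C=2, D=2, E=1, F=2, G=2. Every edge joins two different colors.

2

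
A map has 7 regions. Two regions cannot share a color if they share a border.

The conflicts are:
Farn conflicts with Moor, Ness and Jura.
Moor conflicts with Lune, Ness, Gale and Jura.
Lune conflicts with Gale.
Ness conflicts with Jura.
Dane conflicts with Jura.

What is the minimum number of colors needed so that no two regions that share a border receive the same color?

4

Farn, Moor, Ness, Jura are mutually in conflict, so at least 4 colors are needed.
4 colors suffice: color 1 → {Moor, Dane}; color 2 → {Lune, Jura}; color 3 → {Farn, Gale}; color 4 → {Ness}. No two conflicting regions share a color.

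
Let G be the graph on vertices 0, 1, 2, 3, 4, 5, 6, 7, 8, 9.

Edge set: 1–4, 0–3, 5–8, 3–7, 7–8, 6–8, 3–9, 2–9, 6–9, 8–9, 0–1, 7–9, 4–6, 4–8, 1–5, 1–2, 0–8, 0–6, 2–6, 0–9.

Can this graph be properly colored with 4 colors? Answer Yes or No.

Yes

The chromatic number is 4. 0, 6, 8, 9 form a clique, so at least 4 colors are needed.
A valid assignment using 4 colors: 0=yellow, 1=red, 2=yellow, 3=red, 4=blue, 5=blue, 6=green, 7=green, 8=red, 9=blue.
That is already a proper 4-coloring.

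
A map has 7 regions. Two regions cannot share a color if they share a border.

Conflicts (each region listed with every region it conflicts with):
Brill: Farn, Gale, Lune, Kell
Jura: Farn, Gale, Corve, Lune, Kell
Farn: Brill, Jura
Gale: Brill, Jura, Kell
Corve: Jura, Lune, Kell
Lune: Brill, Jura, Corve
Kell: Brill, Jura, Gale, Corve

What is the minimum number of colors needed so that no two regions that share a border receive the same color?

Brill, Gale, Kell all conflict with each other, so at least 3 colors are needed.
A valid assignment using 3 colors: Brill=1, Jura=1, Farn=2, Gale=3, Corve=3, Lune=2, Kell=2. Every pair that conflicts lands in different colors.

3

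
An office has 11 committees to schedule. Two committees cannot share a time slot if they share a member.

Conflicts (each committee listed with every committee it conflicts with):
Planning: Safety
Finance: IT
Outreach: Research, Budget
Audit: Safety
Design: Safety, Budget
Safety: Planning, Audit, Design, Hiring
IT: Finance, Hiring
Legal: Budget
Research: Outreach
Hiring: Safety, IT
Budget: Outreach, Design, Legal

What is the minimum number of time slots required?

2

IT and Hiring conflict, so at least 2 time slots are needed.
A valid assignment using 2 time slots: Planning=2, Finance=2, Outreach=2, Audit=2, Design=2, Safety=1, IT=1, Legal=2, Research=1, Hiring=2, Budget=1. Every pair that conflicts lands in different time slots.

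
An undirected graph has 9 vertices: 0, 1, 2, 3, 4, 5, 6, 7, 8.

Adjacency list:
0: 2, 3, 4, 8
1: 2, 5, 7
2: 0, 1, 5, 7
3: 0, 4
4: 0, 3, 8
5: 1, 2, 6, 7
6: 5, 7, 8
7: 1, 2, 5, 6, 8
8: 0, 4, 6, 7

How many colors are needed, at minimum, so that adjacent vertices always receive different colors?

4

1, 2, 5, 7 are pairwise adjacent (a clique of size 4), so at least 4 colors are needed.
4 colors suffice: color red → {0, 7}; color blue → {2, 3, 8}; color green → {4, 5}; color yellow → {1, 6}. No two adjacent vertices share a color.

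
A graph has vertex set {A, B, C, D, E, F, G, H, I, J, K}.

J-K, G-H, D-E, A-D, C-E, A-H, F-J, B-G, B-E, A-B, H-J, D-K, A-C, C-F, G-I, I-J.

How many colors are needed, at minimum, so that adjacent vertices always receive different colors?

The cycle A-C-F-J-H-A has odd length 5, so it cannot be 2-colored; at least 3 colors are needed.
3 colors suffice: color 1 → {A, E, G, J}; color 2 → {B, C, D, H, I}; color 3 → {F, K}. Every edge joins two different colors.

3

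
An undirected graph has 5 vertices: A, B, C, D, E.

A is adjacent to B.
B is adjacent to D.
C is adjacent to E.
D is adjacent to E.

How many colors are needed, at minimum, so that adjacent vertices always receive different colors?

B and D are adjacent, so at least 2 colors are needed.
2 colors suffice: A=2, B=1, C=2, D=2, E=1. Every edge joins two different colors.

2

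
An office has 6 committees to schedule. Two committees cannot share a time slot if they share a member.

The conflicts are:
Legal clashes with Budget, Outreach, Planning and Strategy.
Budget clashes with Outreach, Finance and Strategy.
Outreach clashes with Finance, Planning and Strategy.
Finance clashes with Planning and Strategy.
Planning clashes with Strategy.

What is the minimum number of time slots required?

Legal, Outreach, Planning, Strategy pairwise conflict, so at least 4 time slots are needed.
A valid assignment using 4 time slots: Legal=3, Budget=4, Outreach=1, Finance=3, Planning=4, Strategy=2. Each listed conflict is separated.

4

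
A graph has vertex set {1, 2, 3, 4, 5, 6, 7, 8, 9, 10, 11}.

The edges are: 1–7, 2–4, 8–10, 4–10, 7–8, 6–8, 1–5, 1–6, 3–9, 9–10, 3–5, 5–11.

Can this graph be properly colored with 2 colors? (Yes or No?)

The cycle 8-7-1-5-3-9-10-8 has odd length 7, so it cannot be 2-colored; at least 3 colors are needed.
So 2 colors are not enough.

No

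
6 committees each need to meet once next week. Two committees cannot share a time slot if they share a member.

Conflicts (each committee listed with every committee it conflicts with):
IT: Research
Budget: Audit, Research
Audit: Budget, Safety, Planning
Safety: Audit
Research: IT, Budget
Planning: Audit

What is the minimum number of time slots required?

2

Budget and Audit conflict, so at least 2 time slots are needed.
A valid assignment using 2 time slots: IT=2, Budget=2, Audit=1, Safety=2, Research=1, Planning=2. No two conflicting committees share a time slot.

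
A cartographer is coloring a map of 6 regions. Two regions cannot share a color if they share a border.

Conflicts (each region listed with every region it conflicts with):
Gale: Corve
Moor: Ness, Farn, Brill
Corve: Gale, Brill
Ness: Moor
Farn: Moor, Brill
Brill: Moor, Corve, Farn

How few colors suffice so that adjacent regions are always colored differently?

3

Moor, Farn, Brill are mutually in conflict, so at least 3 colors are needed.
A valid assignment using 3 colors: Gale=2, Moor=1, Corve=1, Ness=2, Farn=3, Brill=2. Every pair that conflicts lands in different colors.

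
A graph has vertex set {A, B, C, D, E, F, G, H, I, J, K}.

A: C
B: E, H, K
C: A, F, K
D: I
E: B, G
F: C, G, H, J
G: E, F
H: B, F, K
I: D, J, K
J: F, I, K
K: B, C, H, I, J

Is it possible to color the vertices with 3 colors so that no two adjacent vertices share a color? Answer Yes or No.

Yes

The chromatic number is 3. B, H, K are mutually adjacent, so at least 3 colors are needed.
3 colors suffice: color red → {A, D, E, F, K}; color blue → {C, G, H, J}; color green → {B, I}.
That is already a proper 3-coloring.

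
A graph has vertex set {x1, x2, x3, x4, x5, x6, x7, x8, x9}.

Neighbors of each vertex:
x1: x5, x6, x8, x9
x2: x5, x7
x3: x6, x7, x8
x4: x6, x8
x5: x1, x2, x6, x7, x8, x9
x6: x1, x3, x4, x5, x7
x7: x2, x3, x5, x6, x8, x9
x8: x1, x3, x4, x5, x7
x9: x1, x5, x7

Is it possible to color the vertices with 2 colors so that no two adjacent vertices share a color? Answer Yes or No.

No

x3, x7, x8 form a triangle, so at least 3 colors are needed.
So 2 colors are not enough.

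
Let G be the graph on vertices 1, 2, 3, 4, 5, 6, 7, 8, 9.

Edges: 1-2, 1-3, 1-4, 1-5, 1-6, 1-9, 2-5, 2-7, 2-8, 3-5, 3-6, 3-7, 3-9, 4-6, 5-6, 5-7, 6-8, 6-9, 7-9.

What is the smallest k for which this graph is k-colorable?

1, 3, 6, 9 are pairwise adjacent (a clique of size 4), so at least 4 colors are needed.
A valid assignment using 4 colors: 1=blue, 2=yellow, 3=yellow, 4=green, 5=green, 6=red, 7=red, 8=blue, 9=green. Every edge joins two different colors.

4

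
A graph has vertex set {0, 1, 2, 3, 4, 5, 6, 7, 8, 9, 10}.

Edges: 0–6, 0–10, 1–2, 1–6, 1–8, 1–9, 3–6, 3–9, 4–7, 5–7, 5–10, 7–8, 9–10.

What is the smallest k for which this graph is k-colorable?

The cycle 0-6-1-9-10-0 has odd length 5, so it cannot be 2-colored; at least 3 colors are needed.
A valid assignment using 3 colors: 0=c, 1=a, 2=b, 3=a, 4=b, 5=b, 6=b, 7=a, 8=b, 9=b, 10=a. Each edge has distinct colors on its endpoints.

3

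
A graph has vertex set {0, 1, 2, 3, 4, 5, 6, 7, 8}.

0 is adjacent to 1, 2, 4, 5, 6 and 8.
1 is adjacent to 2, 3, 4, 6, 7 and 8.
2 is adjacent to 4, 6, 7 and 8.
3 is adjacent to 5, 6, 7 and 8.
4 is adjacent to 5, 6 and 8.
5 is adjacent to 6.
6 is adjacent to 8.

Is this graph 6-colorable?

The chromatic number is 6. 0, 1, 2, 4, 6, 8 form a clique, so at least 6 colors are needed.
6 colors suffice: 0=green, 1=red, 2=orange, 3=green, 4=purple, 5=red, 6=blue, 7=blue, 8=yellow.
That is already a proper 6-coloring.

Yes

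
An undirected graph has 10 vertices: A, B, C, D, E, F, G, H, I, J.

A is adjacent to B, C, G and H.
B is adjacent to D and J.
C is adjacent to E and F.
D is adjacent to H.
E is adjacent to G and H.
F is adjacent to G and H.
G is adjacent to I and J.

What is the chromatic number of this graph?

2

B and J are adjacent, so at least 2 colors are needed.
2 colors suffice: color red → {B, C, G, H}; color blue → {A, D, E, F, I, J}. Each edge has distinct colors on its endpoints.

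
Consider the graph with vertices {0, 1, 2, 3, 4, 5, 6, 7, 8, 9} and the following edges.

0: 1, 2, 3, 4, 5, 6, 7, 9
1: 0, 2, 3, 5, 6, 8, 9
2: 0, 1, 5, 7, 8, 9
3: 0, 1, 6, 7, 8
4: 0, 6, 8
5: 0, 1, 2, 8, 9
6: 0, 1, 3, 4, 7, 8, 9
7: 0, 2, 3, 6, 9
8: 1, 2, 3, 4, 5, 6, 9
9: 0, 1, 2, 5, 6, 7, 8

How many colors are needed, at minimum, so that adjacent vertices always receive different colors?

5

1, 2, 5, 8, 9 are pairwise adjacent (a clique of size 5), so at least 5 colors are needed.
One proper 5-coloring: 0=a, 1=d, 2=b, 3=c, 4=c, 5=e, 6=b, 7=d, 8=a, 9=c. Every edge joins two different colors.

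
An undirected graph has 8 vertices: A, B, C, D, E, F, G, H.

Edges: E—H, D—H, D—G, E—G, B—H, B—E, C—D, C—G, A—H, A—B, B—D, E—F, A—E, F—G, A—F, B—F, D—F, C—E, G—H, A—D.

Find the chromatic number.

A, B, D, F are mutually adjacent (a clique of size 4), so at least 4 colors are needed.
A valid assignment using 4 colors: A=3, B=4, C=2, D=1, E=1, F=2, G=3, H=2. Every edge joins two different colors.

4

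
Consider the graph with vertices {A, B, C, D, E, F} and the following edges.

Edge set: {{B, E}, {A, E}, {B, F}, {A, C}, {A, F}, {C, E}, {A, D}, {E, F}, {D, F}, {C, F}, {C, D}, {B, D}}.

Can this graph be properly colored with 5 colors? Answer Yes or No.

The chromatic number is 4. A, C, D, F form a clique, so at least 4 colors are needed.
4 colors suffice: A=yellow, B=green, C=green, D=blue, E=blue, F=red.
Since 5 ≥ 4, a proper 5-coloring certainly exists.

Yes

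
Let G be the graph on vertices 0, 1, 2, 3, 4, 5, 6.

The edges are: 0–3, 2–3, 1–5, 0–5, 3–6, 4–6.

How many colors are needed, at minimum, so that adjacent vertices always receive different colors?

2

1 and 5 are adjacent, so at least 2 colors are needed.
2 colors suffice: 0=blue, 1=blue, 2=blue, 3=red, 4=red, 5=red, 6=blue. Every edge joins two different colors.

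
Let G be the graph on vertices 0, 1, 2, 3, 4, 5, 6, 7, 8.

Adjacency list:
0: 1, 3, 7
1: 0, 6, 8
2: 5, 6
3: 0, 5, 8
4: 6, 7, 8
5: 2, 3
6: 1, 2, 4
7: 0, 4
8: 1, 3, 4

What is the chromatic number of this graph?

The cycle 1-6-4-7-0-1 has odd length 5, so it cannot be 2-colored; at least 3 colors are needed.
3 colors suffice: color a → {1, 2, 3, 4}; color b → {0, 5, 6, 8}; color c → {7}. Every edge joins two different colors.

3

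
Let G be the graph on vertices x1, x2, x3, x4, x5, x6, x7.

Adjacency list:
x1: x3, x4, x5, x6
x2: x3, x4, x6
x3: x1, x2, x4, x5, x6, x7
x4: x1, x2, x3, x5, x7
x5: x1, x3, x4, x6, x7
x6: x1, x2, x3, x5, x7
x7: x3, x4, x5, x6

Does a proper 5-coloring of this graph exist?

The chromatic number is 4. x3, x5, x6, x7 form a clique, so at least 4 colors are needed.
4 colors suffice: color red → {x3}; color blue → {x4, x6}; color green → {x2, x5}; color yellow → {x1, x7}.
Since 5 ≥ 4, a proper 5-coloring certainly exists.

Yes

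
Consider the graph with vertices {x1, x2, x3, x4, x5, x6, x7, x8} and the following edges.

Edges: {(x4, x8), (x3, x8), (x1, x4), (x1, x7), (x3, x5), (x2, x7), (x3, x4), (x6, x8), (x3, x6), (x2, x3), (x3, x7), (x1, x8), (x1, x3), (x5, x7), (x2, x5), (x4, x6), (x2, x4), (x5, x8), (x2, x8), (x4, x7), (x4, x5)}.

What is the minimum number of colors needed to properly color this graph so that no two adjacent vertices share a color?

x2, x3, x4, x5, x8 are mutually adjacent (a clique of size 5), so at least 5 colors are needed.
A valid assignment using 5 colors: x1=4, x2=5, x3=1, x4=2, x5=4, x6=4, x7=3, x8=3. Each edge has distinct colors on its endpoints.

5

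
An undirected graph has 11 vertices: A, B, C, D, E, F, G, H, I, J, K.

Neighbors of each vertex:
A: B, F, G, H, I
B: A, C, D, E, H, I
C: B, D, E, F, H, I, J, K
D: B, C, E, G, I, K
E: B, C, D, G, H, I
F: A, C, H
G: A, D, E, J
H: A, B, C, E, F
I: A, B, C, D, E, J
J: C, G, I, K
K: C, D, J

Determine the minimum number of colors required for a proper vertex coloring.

B, C, D, E, I are pairwise adjacent (a clique of size 5), so at least 5 colors are needed.
A valid assignment using 5 colors: A=1, B=5, C=1, D=3, E=4, F=3, G=2, H=2, I=2, J=3, K=2. Each edge has distinct colors on its endpoints.

5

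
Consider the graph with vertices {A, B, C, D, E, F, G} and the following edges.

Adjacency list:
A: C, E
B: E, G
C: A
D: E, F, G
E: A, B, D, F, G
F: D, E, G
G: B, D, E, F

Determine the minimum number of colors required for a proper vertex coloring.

4

D, E, F, G are pairwise adjacent (a clique of size 4), so at least 4 colors are needed.
One proper 4-coloring: A=2, B=3, C=1, D=3, E=1, F=4, G=2. Each edge has distinct colors on its endpoints.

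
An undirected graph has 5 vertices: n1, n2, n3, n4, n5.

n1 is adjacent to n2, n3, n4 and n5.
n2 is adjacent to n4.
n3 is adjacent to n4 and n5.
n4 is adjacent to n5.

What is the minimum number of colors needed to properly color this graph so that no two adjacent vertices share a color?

n1, n3, n4, n5 are mutually adjacent (a clique of size 4), so at least 4 colors are needed.
4 colors suffice: color 1 → {n1}; color 2 → {n4}; color 3 → {n2, n5}; color 4 → {n3}. Every edge joins two different colors.

4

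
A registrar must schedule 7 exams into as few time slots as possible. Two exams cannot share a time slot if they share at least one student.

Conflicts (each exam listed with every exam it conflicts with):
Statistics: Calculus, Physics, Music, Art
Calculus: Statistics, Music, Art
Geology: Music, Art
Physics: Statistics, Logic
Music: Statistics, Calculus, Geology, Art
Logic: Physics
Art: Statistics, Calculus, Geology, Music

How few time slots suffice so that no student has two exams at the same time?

Statistics, Calculus, Music, Art all conflict with each other, so at least 4 time slots are needed.
4 time slots suffice: time slot 1 → {Physics, Art}; time slot 2 → {Music, Logic}; time slot 3 → {Statistics, Geology}; time slot 4 → {Calculus}. Every pair that conflicts lands in different time slots.

4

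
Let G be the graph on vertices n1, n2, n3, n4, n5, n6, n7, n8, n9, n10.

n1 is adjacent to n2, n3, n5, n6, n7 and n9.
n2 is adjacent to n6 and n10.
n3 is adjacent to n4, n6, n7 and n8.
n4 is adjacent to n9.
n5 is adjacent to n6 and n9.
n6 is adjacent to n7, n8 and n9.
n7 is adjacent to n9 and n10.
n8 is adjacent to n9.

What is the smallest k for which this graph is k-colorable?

n1, n5, n6, n9 are pairwise adjacent (a clique of size 4), so at least 4 colors are needed.
4 colors suffice: color red → {n4, n6, n10}; color blue → {n2, n3, n9}; color green → {n1, n8}; color yellow → {n5, n7}. No two adjacent vertices share a color.

4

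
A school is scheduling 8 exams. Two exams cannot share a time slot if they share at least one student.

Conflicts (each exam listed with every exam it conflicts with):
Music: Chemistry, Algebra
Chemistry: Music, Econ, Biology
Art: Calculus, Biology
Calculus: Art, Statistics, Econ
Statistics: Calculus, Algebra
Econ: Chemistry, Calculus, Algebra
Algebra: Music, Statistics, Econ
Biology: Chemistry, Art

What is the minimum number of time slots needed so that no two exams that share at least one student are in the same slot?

3

The cycle Econ-Chemistry-Biology-Art-Calculus-Econ has odd length 5, so it cannot be 2-colored; at least 3 time slots are needed.
3 time slots suffice: Music=1, Chemistry=2, Art=3, Calculus=2, Statistics=1, Econ=1, Algebra=2, Biology=1. No two conflicting exams share a time slot.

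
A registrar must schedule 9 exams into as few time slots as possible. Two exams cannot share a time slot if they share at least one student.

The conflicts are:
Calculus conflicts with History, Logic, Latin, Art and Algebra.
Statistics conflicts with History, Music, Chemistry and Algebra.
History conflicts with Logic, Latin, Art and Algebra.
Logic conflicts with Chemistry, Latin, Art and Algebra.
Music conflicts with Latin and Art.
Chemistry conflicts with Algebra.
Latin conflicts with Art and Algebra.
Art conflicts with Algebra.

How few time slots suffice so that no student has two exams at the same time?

6

Calculus, History, Logic, Latin, Art, Algebra all conflict with each other, so at least 6 time slots are needed.
6 time slots suffice: time slot 1 → {Music, Algebra}; time slot 2 → {Statistics, Art}; time slot 3 → {History, Chemistry}; time slot 4 → {Logic}; time slot 5 → {Latin}; time slot 6 → {Calculus}. No two conflicting exams share a time slot.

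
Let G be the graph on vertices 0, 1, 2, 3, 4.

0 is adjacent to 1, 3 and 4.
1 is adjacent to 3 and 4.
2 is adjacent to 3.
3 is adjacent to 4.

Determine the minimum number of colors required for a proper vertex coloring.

4

0, 1, 3, 4 form a clique, so at least 4 colors are needed.
4 colors suffice: color red → {3}; color blue → {0, 2}; color green → {4}; color yellow → {1}. Each edge has distinct colors on its endpoints.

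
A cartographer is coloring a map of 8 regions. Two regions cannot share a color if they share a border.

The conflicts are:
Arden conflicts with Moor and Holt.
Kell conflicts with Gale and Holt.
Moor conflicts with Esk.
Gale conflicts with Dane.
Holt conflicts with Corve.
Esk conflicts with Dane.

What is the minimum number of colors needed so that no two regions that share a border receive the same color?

3

The cycle Dane-Gale-Kell-Holt-Arden-Moor-Esk-Dane has odd length 7, so it cannot be 2-colored; at least 3 colors are needed.
A valid assignment using 3 colors: Arden=2, Kell=2, Moor=1, Gale=1, Holt=1, Esk=3, Corve=2, Dane=2. Every pair that conflicts lands in different colors.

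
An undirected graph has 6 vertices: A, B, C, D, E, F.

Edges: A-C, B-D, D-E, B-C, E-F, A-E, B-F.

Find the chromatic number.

3

The cycle B-C-A-E-D-B has odd length 5, so it cannot be 2-colored; at least 3 colors are needed.
One proper 3-coloring: A=blue, B=red, C=green, D=blue, E=red, F=blue. Each edge has distinct colors on its endpoints.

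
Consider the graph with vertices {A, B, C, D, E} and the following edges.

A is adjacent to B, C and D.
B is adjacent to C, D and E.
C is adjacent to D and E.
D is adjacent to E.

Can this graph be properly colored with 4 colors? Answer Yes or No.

The chromatic number is 4. A, B, C, D are pairwise adjacent (a clique of size 4), so at least 4 colors are needed.
4 colors suffice: A=4, B=3, C=2, D=1, E=4.
That is already a proper 4-coloring.

Yes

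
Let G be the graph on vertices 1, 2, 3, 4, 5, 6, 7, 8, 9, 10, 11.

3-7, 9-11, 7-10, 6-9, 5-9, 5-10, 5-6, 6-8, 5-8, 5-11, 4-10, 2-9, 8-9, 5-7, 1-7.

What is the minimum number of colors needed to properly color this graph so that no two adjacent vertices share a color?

4

5, 6, 8, 9 form a clique, so at least 4 colors are needed.
4 colors suffice: color red → {1, 2, 3, 4, 5}; color blue → {7, 9}; color green → {6, 10, 11}; color yellow → {8}. Each edge has distinct colors on its endpoints.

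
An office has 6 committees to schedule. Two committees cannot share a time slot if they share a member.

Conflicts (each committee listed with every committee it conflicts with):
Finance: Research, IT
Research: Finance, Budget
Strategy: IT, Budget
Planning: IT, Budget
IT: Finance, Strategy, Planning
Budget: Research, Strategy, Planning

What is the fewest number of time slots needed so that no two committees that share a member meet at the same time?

The cycle Finance-IT-Planning-Budget-Research-Finance has odd length 5, so it cannot be 2-colored; at least 3 time slots are needed.
3 time slots suffice: time slot 1 → {IT, Budget}; time slot 2 → {Research, Strategy, Planning}; time slot 3 → {Finance}. No two conflicting committees share a time slot.

3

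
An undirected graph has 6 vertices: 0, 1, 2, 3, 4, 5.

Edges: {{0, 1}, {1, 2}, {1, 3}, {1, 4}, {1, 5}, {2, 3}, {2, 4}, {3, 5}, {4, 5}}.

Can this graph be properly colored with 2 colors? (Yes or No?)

1, 4, 5 are mutually adjacent, so at least 3 colors are needed.
So 2 colors are not enough.

No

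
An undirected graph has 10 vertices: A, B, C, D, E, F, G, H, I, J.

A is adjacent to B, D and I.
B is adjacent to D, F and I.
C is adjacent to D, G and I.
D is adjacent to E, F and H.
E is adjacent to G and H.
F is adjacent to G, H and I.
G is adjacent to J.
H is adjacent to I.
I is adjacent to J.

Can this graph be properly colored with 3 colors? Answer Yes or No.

Yes

The chromatic number is 3. A, B, I are pairwise adjacent, so at least 3 colors are needed.
One proper 3-coloring: A=2, B=3, C=2, D=1, E=2, F=2, G=1, H=3, I=1, J=2.
That is already a proper 3-coloring.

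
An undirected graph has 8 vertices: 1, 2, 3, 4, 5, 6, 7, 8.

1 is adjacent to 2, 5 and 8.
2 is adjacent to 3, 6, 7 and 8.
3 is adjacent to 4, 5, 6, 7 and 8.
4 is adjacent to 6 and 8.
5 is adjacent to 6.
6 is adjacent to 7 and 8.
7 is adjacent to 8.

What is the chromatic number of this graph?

2, 3, 6, 7, 8 form a clique, so at least 5 colors are needed.
5 colors suffice: color a → {1, 3}; color b → {6}; color c → {5, 8}; color d → {2, 4}; color e → {7}. Each edge has distinct colors on its endpoints.

5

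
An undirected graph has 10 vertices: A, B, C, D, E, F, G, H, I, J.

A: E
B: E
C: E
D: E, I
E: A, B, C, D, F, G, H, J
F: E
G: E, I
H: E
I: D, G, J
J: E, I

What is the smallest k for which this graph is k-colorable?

B and E are adjacent, so at least 2 colors are needed.
2 colors suffice: A=2, B=2, C=2, D=2, E=1, F=2, G=2, H=2, I=1, J=2. Each edge has distinct colors on its endpoints.

2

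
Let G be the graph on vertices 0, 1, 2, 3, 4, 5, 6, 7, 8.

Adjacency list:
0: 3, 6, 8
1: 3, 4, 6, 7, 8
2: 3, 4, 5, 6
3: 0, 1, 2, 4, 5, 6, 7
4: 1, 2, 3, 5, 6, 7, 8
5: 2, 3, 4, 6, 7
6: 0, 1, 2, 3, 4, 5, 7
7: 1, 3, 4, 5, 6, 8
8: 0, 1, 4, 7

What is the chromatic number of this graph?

1, 3, 4, 6, 7 are mutually adjacent (a clique of size 5), so at least 5 colors are needed.
5 colors suffice: 0=b, 1=e, 2=d, 3=c, 4=b, 5=e, 6=a, 7=d, 8=a. Each edge has distinct colors on its endpoints.

5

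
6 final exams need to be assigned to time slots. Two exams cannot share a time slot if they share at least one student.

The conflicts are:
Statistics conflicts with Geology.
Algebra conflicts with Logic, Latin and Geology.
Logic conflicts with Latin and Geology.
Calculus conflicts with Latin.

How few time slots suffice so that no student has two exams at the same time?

Algebra, Logic, Geology all conflict with each other, so at least 3 time slots are needed.
A valid assignment using 3 time slots: Statistics=1, Algebra=2, Logic=1, Calculus=1, Latin=3, Geology=3. Every pair that conflicts lands in different time slots.

3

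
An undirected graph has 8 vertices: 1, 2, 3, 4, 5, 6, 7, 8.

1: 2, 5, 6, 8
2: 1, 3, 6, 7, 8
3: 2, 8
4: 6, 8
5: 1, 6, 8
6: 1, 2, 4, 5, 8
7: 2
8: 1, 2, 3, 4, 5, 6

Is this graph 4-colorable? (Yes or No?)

Yes

The chromatic number is 4. 1, 2, 6, 8 are mutually adjacent (a clique of size 4), so at least 4 colors are needed.
4 colors suffice: color red → {7, 8}; color blue → {2, 4, 5}; color green → {3, 6}; color yellow → {1}.
That is already a proper 4-coloring.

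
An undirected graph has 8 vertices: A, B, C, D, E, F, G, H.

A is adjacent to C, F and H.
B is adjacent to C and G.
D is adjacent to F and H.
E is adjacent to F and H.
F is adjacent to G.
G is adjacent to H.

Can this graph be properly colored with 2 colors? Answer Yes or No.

The cycle C-A-F-G-B-C has odd length 5, so it cannot be 2-colored; at least 3 colors are needed.
So 2 colors are not enough.

No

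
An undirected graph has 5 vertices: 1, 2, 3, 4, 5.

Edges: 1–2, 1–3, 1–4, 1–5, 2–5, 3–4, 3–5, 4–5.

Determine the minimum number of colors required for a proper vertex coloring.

4

1, 3, 4, 5 form a clique, so at least 4 colors are needed.
4 colors suffice: 1=b, 2=c, 3=d, 4=c, 5=a. Every edge joins two different colors.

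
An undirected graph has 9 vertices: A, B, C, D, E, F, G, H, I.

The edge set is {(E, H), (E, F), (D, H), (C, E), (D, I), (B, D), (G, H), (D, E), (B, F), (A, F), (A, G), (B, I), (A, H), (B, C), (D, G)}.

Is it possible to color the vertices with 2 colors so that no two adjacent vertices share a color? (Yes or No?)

B, D, I are pairwise adjacent, so at least 3 colors are needed.
So 2 colors are not enough.

No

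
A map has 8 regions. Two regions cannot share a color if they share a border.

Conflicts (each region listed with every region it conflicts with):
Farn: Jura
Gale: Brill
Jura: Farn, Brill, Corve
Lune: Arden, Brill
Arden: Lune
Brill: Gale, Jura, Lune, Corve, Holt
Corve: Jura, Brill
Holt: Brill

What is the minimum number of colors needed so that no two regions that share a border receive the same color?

3

Jura, Brill, Corve are mutually in conflict, so at least 3 colors are needed.
3 colors suffice: color 1 → {Farn, Arden, Brill}; color 2 → {Gale, Jura, Lune, Holt}; color 3 → {Corve}. Each listed conflict is separated.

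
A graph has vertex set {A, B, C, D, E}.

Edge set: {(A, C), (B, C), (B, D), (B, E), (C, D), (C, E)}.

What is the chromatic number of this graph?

B, C, E are pairwise adjacent, so at least 3 colors are needed.
3 colors suffice: color red → {C}; color blue → {A, B}; color green → {D, E}. No two adjacent vertices share a color.

3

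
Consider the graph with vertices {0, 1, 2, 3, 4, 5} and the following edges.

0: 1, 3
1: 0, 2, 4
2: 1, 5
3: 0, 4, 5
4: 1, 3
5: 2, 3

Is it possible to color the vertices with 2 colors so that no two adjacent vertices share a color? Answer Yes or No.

The cycle 1-0-3-5-2-1 has odd length 5, so it cannot be 2-colored; at least 3 colors are needed.
So 2 colors are not enough.

No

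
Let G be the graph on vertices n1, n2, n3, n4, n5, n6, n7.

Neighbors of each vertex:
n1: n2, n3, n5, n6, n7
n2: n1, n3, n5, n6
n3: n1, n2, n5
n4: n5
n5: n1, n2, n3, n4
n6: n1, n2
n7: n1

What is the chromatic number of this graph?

4

n1, n2, n3, n5 are mutually adjacent (a clique of size 4), so at least 4 colors are needed.
4 colors suffice: color 1 → {n1, n4}; color 2 → {n5, n6, n7}; color 3 → {n2}; color 4 → {n3}. Each edge has distinct colors on its endpoints.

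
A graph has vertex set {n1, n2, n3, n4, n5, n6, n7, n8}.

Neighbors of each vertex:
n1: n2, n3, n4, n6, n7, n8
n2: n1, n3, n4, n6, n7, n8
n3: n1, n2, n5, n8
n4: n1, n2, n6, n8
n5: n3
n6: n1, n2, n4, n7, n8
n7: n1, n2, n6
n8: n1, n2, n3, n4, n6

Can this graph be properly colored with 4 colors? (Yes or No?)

No

n1, n2, n4, n6, n8 form a clique, so at least 5 colors are needed.
So 4 colors are not enough.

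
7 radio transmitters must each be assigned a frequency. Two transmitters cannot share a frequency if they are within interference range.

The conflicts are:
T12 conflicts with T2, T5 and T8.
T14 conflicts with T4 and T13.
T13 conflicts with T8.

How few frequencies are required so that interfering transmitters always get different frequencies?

2

T14 and T13 conflict, so at least 2 frequencies are needed.
2 frequencies suffice: T12=1, T2=2, T14=2, T4=1, T13=1, T5=2, T8=2. Each listed conflict is separated.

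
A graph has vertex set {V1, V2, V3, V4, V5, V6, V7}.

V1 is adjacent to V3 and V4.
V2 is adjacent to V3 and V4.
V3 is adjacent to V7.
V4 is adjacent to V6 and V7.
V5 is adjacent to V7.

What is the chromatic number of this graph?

2

V3 and V7 are adjacent, so at least 2 colors are needed.
2 colors suffice: V1=B, V2=B, V3=R, V4=R, V5=R, V6=B, V7=B. Each edge has distinct colors on its endpoints.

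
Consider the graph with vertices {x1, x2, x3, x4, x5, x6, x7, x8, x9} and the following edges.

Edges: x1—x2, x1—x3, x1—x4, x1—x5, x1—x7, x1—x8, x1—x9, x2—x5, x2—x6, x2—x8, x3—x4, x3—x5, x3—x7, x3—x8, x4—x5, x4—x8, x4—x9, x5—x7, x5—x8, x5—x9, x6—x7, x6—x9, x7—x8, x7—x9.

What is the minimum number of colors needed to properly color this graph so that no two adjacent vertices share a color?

5

x1, x3, x5, x7, x8 are pairwise adjacent (a clique of size 5), so at least 5 colors are needed.
5 colors suffice: x1=1, x2=3, x3=5, x4=3, x5=2, x6=1, x7=3, x8=4, x9=4. Each edge has distinct colors on its endpoints.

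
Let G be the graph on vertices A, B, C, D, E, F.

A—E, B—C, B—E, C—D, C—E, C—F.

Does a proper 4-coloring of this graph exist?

Yes

The chromatic number is 3. B, C, E are pairwise adjacent, so at least 3 colors are needed.
3 colors suffice: color 1 → {A, C}; color 2 → {D, E, F}; color 3 → {B}.
Since 4 ≥ 3, a proper 4-coloring certainly exists.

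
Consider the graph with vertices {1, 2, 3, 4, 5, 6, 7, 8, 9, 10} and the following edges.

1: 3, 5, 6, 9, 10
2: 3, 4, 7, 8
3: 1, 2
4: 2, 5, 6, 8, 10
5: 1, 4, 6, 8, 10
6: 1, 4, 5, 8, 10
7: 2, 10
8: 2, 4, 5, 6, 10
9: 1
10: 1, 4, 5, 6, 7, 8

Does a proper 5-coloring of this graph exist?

Yes

The chromatic number is 5. 4, 5, 6, 8, 10 are pairwise adjacent (a clique of size 5), so at least 5 colors are needed.
5 colors suffice: color a → {2, 9, 10}; color b → {3, 6, 7}; color c → {1, 4}; color d → {5}; color e → {8}.
That is already a proper 5-coloring.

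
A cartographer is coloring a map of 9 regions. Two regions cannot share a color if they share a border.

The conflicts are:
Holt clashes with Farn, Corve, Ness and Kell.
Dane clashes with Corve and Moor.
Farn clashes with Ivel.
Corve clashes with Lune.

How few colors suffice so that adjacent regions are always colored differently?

Holt and Farn conflict, so at least 2 colors are needed.
2 colors suffice: color 1 → {Holt, Dane, Ivel, Lune}; color 2 → {Farn, Corve, Ness, Moor, Kell}. Each listed conflict is separated.

2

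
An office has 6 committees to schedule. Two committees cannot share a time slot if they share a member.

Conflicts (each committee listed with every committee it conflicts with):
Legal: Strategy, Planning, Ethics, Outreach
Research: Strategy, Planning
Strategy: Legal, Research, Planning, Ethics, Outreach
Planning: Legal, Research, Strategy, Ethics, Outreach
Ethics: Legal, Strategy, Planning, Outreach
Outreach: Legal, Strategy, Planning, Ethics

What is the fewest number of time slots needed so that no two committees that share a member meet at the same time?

Legal, Strategy, Planning, Ethics, Outreach are mutually in conflict, so at least 5 time slots are needed.
5 time slots suffice: Legal=5, Research=3, Strategy=2, Planning=1, Ethics=4, Outreach=3. Each listed conflict is separated.

5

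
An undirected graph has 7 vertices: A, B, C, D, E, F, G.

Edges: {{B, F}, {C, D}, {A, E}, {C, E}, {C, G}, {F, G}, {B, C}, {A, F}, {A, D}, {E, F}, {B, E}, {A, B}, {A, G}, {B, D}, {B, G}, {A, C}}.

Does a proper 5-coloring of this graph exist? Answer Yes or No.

The chromatic number is 4. A, B, C, E form a clique, so at least 4 colors are needed.
4 colors suffice: A=red, B=blue, C=green, D=yellow, E=yellow, F=green, G=yellow.
Since 5 ≥ 4, a proper 5-coloring certainly exists.

Yes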